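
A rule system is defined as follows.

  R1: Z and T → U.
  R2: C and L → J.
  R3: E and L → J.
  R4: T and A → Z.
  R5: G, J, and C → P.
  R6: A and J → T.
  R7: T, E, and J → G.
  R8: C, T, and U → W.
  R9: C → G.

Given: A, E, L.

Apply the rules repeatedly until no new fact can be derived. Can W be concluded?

W would need C, T, and U (R8), but C is never established.

No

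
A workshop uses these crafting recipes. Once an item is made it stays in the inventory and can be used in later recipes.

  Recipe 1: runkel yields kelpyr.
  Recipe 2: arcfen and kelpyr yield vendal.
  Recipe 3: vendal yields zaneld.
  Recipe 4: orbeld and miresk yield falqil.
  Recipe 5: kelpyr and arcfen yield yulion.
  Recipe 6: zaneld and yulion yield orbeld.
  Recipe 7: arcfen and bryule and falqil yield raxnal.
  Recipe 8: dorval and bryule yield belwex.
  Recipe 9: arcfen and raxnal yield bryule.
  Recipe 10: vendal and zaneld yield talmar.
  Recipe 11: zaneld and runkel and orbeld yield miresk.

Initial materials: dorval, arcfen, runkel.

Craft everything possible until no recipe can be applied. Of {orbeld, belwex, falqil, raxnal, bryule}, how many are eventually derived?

runkel → kelpyr (Recipe 1).
Using Recipe 5, kelpyr and arcfen make yulion.
arcfen and kelpyr → vendal (Recipe 2).
Using Recipe 3, vendal makes zaneld.
zaneld and yulion → orbeld (Recipe 6).
Using Recipe 11, zaneld, runkel, and orbeld make miresk.
orbeld and miresk → falqil (Recipe 4).
orbeld: reached.
belwex would need dorval and bryule (Recipe 8), but bryule is never obtained.
falqil: reached.
raxnal would need arcfen, bryule, and falqil (Recipe 7), but bryule is never obtained.
bryule would need arcfen and raxnal (Recipe 9), but raxnal is never obtained.
Reached: orbeld and falqil — 2 of the 5.

2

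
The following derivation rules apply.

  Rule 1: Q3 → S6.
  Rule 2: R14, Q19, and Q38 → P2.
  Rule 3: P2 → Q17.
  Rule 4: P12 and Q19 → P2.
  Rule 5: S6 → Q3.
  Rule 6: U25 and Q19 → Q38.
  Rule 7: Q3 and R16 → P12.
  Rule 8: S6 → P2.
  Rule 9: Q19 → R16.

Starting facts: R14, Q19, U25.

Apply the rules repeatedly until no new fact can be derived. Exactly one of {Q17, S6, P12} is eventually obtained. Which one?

Q17

From U25 and Q19, Rule 6 gives Q38.
From R14, Q19, and Q38, Rule 2 gives P2.
From P2, Rule 3 gives Q17.
S6 would need Q3 (Rule 1), but Q3 is never established. P12 would need Q3 and R16 (Rule 7), but Q3 is never established.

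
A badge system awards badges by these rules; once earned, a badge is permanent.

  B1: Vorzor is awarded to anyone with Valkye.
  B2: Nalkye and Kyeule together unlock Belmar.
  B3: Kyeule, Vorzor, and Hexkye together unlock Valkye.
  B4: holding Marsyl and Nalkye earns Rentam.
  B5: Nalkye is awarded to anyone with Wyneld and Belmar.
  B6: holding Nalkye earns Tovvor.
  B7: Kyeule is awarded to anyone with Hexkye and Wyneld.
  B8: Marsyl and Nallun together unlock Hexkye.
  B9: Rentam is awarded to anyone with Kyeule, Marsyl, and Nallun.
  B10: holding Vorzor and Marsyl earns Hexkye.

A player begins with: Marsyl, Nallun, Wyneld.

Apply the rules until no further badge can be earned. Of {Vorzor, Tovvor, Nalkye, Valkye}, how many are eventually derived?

Vorzor would need Valkye (B1), but Valkye is never earned.
Tovvor would need Nalkye (B6), but Nalkye is never earned.
Nalkye would need Wyneld and Belmar (B5), but Belmar is never earned.
Valkye would need Kyeule, Vorzor, and Hexkye (B3), but Vorzor is never earned.
None of the 4 are reached.

0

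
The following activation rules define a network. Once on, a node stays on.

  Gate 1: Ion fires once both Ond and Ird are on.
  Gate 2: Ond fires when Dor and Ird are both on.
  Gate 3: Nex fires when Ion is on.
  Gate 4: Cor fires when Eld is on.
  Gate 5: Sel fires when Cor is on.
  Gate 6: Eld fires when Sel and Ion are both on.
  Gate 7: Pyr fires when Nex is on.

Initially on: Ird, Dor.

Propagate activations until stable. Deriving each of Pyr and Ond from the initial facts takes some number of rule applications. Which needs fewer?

Ond: Dor and Ird are on, so Ond fires (Gate 2). [1 rule application]
Pyr: Gate 2: Dor and Ird on → Ond on. Ond and Ird are on, so Ion fires (Gate 1). Gate 3: Ion on → Nex on. Nex is on, so Pyr fires (Gate 7). [4 rule applications]
Ond needs fewer.

Ond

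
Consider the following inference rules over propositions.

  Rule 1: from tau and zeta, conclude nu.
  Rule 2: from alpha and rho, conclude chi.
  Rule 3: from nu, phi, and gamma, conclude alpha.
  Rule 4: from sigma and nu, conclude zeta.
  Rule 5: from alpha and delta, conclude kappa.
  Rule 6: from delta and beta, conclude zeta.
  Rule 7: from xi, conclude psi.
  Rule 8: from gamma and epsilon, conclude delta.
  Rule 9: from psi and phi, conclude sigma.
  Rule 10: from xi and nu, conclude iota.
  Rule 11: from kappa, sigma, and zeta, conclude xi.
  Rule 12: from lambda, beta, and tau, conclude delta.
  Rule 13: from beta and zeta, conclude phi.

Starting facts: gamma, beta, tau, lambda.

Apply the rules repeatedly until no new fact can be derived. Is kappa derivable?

lambda, beta, and tau hold, so delta follows (Rule 12).
From delta and beta, Rule 6 gives zeta.
From beta and zeta, Rule 13 gives phi.
From tau and zeta, Rule 1 gives nu.
nu, phi, and gamma hold, so alpha follows (Rule 3).
From alpha and delta, Rule 5 gives kappa.

Yes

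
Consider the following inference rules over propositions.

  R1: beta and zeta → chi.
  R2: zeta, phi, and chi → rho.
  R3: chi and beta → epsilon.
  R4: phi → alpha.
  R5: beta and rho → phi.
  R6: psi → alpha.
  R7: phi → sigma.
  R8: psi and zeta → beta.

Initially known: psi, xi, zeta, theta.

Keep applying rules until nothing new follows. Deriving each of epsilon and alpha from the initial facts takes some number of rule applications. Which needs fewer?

alpha: From psi, R6 gives alpha. [1 rule application]
epsilon: psi and zeta hold, so beta follows (R8). From beta and zeta, R1 gives chi. From chi and beta, R3 gives epsilon. [3 rule applications]
alpha needs fewer.

alpha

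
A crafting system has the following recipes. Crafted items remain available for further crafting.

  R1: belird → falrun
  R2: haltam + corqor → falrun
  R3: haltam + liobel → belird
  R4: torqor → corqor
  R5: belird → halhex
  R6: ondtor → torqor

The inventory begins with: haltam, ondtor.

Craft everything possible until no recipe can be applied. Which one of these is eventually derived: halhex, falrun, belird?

falrun

ondtor → torqor (R6).
Using R4, torqor makes corqor.
Using R2, haltam and corqor make falrun.
belird would need haltam and liobel (R3), but liobel is never obtained. halhex would need belird (R5), but belird is never obtained.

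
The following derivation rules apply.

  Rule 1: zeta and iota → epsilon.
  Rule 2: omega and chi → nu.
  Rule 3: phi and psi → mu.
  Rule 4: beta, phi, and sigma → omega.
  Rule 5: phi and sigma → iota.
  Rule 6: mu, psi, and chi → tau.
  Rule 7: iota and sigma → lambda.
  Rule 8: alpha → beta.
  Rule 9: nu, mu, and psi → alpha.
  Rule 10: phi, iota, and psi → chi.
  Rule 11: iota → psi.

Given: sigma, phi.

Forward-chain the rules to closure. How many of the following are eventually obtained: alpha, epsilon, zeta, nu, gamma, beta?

0

alpha would need nu, mu, and psi (Rule 9), but nu is never established.
epsilon would need zeta and iota (Rule 1), but zeta is never established.
No rule produces zeta, and it is not given.
nu would need omega and chi (Rule 2), but omega is never established.
No rule produces gamma, and it is not given.
beta would need alpha (Rule 8), but alpha is never established.
None of the 6 are reached.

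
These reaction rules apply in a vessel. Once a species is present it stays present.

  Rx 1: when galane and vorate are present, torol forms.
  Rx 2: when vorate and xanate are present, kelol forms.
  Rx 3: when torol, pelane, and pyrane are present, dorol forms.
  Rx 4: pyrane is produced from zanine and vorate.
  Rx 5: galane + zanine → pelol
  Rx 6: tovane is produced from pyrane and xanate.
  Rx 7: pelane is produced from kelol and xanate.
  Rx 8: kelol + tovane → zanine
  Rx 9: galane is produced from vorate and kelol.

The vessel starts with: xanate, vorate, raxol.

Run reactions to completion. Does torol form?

vorate and xanate present → kelol forms (Rx 2).
vorate and kelol present → galane forms (Rx 9).
galane and vorate present → torol forms (Rx 1).

Yes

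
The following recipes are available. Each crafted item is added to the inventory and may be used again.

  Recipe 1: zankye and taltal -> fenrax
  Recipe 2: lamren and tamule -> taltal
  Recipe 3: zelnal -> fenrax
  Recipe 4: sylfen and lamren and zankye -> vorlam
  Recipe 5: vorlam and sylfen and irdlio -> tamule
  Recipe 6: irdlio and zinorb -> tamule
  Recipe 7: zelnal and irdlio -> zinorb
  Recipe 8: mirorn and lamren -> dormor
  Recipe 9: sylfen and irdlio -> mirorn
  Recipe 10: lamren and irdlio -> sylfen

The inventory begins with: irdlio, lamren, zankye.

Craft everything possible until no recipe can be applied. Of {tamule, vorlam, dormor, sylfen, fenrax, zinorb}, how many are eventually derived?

5

lamren and irdlio -> sylfen (Recipe 10).
Using Recipe 4, sylfen, lamren, and zankye make vorlam.
Using Recipe 9, sylfen and irdlio make mirorn.
Using Recipe 5, vorlam, sylfen, and irdlio make tamule.
mirorn and lamren -> dormor (Recipe 8).
lamren and tamule -> taltal (Recipe 2).
Using Recipe 1, zankye and taltal make fenrax.
tamule: reached.
vorlam: reached.
dormor: reached.
sylfen: reached.
fenrax: reached.
zinorb would need zelnal and irdlio (Recipe 7), but zelnal is never obtained.
Reached: tamule, vorlam, dormor, sylfen, and fenrax — 5 of the 6.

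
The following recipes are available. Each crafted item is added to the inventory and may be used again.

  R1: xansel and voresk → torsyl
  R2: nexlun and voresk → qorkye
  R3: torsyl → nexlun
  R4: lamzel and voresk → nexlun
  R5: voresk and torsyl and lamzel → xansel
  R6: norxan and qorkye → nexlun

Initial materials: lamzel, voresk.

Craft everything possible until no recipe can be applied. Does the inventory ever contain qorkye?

Yes

lamzel and voresk → nexlun (R4).
nexlun and voresk → qorkye (R2).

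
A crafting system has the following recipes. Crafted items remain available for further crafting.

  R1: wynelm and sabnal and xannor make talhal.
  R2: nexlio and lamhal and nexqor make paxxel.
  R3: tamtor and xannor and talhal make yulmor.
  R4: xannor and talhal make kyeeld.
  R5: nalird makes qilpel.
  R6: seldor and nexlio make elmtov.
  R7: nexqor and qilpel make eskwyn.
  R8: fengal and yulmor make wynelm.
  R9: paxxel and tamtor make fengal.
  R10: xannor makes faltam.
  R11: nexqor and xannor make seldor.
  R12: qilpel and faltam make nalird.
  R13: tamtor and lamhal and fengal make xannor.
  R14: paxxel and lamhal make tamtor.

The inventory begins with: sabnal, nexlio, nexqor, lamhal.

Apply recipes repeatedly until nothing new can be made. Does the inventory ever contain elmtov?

Yes

Using R2, nexlio, lamhal, and nexqor make paxxel.
Using R14, paxxel and lamhal make tamtor.
paxxel and tamtor → fengal (R9).
tamtor and lamhal and fengal → xannor (R13).
Using R11, nexqor and xannor make seldor.
Using R6, seldor and nexlio make elmtov.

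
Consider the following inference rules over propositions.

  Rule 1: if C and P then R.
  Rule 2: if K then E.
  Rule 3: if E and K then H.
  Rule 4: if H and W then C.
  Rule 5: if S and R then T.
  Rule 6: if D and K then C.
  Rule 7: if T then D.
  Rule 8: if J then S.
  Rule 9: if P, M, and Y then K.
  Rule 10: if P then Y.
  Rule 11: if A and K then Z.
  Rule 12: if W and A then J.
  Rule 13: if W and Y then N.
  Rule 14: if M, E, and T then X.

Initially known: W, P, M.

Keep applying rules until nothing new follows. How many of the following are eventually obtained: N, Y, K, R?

4

P holds, so Y follows (Rule 10).
From P, M, and Y, Rule 9 gives K.
W and Y hold, so N follows (Rule 13).
K holds, so E follows (Rule 2).
E and K hold, so H follows (Rule 3).
H and W hold, so C follows (Rule 4).
From C and P, Rule 1 gives R.
N: reached.
Y: reached.
K: reached.
R: reached.
All 4 are reached.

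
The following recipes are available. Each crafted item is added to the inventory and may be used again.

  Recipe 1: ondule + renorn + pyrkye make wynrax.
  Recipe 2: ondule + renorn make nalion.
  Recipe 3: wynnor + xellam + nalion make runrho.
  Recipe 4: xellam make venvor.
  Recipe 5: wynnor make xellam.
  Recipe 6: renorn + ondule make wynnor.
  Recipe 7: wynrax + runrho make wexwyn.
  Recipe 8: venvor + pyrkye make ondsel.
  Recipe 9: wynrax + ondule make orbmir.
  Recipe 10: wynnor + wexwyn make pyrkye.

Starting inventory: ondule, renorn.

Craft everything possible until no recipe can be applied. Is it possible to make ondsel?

ondsel would need venvor and pyrkye (Recipe 8), but pyrkye is never obtained.

No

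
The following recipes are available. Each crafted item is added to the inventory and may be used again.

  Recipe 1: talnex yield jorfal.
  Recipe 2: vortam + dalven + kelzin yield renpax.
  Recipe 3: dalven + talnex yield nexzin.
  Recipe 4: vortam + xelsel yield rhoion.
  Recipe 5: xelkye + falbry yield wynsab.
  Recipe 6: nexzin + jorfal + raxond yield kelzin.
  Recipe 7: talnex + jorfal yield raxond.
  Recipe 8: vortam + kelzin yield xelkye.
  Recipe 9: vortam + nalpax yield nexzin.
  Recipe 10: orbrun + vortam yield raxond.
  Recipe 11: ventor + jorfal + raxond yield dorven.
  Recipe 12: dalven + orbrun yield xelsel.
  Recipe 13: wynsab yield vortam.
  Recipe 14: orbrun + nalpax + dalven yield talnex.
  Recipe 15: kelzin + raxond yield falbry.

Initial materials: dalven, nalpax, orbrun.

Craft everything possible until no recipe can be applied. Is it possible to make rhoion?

No

rhoion would need vortam and xelsel (Recipe 4), but vortam is never obtained.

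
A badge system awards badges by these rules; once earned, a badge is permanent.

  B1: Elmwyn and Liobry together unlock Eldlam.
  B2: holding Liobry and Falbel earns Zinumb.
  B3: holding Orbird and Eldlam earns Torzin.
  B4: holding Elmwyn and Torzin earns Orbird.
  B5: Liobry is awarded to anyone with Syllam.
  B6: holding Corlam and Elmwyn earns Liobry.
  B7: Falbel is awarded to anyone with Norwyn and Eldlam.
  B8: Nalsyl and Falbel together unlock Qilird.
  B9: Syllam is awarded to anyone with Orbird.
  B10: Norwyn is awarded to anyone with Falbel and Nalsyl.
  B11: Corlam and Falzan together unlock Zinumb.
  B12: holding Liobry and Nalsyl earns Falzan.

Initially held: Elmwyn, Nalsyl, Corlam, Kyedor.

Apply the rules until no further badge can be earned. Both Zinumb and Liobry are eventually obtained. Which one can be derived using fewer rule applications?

Liobry: With Corlam and Elmwyn, Liobry is earned (B6). [1 rule application]
Zinumb: With Corlam and Elmwyn, Liobry is earned (B6). With Liobry and Nalsyl, Falzan is earned (B12). With Corlam and Falzan, Zinumb is earned (B11). [3 rule applications]
Liobry needs fewer.

Liobry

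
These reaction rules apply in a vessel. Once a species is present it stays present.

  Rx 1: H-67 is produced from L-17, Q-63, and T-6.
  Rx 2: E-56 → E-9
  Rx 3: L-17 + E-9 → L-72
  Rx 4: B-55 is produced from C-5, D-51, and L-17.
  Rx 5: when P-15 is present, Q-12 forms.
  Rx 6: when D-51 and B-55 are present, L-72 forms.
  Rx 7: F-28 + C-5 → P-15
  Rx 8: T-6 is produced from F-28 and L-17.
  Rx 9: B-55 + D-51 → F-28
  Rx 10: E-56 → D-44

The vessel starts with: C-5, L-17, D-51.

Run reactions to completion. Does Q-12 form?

C-5, D-51, and L-17 present → B-55 forms (Rx 4).
B-55 and D-51 present → F-28 forms (Rx 9).
F-28 and C-5 present → P-15 forms (Rx 7).
P-15 present → Q-12 forms (Rx 5).

Yes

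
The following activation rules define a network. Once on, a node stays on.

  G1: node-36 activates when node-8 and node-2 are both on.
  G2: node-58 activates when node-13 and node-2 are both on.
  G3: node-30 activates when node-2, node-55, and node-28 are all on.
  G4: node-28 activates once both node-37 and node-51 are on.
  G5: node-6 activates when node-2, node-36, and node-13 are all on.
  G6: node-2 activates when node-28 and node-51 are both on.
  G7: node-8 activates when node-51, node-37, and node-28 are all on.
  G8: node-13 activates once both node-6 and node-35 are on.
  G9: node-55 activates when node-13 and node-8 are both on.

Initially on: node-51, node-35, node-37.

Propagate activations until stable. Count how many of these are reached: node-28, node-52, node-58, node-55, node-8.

2

node-37 and node-51 are on, so node-28 activates (G4).
node-51, node-37, and node-28 are on, so node-8 activates (G7).
node-28: reached.
No rule produces node-52, and it is not given.
node-58 would need node-13 and node-2 (G2), but node-13 never turns on.
node-55 would need node-13 and node-8 (G9), but node-13 never turns on.
node-8: reached.
Reached: node-28 and node-8 — 2 of the 5.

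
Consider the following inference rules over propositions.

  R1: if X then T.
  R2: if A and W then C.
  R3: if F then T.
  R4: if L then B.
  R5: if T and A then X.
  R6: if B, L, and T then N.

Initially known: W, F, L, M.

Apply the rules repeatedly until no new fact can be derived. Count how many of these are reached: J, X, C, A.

No rule produces J, and it is not given.
X would need T and A (R5), but A is never established.
C would need A and W (R2), but A is never established.
No rule produces A, and it is not given.
None of the 4 are reached.

0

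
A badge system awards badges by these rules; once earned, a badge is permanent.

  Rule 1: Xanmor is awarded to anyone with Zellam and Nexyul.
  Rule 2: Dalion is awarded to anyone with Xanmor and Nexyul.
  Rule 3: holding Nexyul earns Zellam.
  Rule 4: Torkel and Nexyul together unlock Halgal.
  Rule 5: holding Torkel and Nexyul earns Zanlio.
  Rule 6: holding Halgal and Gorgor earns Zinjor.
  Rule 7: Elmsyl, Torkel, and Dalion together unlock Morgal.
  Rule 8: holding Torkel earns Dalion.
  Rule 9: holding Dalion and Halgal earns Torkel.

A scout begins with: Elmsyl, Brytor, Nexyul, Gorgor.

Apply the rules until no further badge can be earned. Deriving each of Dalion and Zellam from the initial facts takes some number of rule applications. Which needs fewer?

Zellam

Zellam: With Nexyul, Zellam is earned (Rule 3). [1 rule application]
Dalion: With Nexyul, Zellam is earned (Rule 3). With Zellam and Nexyul, Xanmor is earned (Rule 1). With Xanmor and Nexyul, Dalion is earned (Rule 2). [3 rule applications]
Zellam needs fewer.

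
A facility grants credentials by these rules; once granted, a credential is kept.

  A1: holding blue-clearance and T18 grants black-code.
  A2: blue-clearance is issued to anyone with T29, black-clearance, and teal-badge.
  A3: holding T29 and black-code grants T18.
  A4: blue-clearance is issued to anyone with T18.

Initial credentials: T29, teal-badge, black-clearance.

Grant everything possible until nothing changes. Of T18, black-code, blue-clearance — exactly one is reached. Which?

blue-clearance

Holding T29, black-clearance, and teal-badge grants blue-clearance (A2).
black-code would need blue-clearance and T18 (A1), but T18 is never granted. T18 would need T29 and black-code (A3), but black-code is never granted.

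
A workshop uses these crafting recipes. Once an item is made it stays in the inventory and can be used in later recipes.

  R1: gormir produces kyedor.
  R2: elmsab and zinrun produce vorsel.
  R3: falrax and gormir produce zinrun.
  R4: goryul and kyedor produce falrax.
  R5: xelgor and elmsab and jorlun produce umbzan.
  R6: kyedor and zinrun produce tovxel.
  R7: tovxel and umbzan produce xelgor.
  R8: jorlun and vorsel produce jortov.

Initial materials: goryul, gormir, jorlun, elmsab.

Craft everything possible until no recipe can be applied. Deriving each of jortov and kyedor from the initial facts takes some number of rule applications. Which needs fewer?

kyedor: Using R1, gormir makes kyedor. [1 rule application]
jortov: gormir → kyedor (R1). goryul and kyedor → falrax (R4). Using R3, falrax and gormir make zinrun. Using R2, elmsab and zinrun make vorsel. Using R8, jorlun and vorsel make jortov. [5 rule applications]
kyedor needs fewer.

kyedor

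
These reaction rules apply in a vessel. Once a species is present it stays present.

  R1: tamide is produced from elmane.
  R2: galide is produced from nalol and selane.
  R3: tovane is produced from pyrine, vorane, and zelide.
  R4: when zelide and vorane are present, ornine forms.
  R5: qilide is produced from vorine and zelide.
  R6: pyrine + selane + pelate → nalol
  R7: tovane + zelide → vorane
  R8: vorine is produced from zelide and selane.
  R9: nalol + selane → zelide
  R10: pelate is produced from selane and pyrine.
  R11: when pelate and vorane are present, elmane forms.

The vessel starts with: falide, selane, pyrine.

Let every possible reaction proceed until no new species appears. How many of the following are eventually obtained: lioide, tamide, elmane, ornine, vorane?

0

No rule produces lioide, and it is not given.
tamide would need elmane (R1), but elmane never forms.
elmane would need pelate and vorane (R11), but vorane never forms.
ornine would need zelide and vorane (R4), but vorane never forms.
vorane would need tovane and zelide (R7), but tovane never forms.
None of the 5 are reached.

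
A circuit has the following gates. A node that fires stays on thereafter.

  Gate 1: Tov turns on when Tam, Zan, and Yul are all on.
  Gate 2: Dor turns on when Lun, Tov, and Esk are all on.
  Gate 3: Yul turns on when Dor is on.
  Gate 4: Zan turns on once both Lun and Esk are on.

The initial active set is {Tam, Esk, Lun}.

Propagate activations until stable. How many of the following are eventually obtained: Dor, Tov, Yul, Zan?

1

Lun and Esk are on, so Zan turns on (Gate 4).
Dor would need Lun, Tov, and Esk (Gate 2), but Tov never turns on.
Tov would need Tam, Zan, and Yul (Gate 1), but Yul never turns on.
Yul would need Dor (Gate 3), but Dor never turns on.
Zan: reached.
Reached: Zan — 1 of the 4.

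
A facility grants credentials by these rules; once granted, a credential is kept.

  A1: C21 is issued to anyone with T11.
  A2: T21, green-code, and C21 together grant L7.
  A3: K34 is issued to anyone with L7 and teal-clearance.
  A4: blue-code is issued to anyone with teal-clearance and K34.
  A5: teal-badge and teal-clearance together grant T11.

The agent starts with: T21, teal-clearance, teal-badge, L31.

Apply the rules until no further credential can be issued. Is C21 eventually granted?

Holding teal-badge and teal-clearance grants T11 (A5).
Holding T11 grants C21 (A1).

Yes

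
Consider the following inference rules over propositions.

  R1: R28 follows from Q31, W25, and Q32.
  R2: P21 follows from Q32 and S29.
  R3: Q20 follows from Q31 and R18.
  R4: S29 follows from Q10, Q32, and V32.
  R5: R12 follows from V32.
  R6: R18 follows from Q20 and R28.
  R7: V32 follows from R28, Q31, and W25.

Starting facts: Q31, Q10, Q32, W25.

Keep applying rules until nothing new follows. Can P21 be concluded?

From Q31, W25, and Q32, R1 gives R28.
R28, Q31, and W25 hold, so V32 follows (R7).
From Q10, Q32, and V32, R4 gives S29.
Q32 and S29 hold, so P21 follows (R2).

Yes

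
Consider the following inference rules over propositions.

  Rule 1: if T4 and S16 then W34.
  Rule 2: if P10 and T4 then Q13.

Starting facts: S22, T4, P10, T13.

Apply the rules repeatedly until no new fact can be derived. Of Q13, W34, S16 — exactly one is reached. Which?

P10 and T4 hold, so Q13 follows (Rule 2).
W34 would need T4 and S16 (Rule 1), but S16 is never established. No rule produces S16, and it is not given.

Q13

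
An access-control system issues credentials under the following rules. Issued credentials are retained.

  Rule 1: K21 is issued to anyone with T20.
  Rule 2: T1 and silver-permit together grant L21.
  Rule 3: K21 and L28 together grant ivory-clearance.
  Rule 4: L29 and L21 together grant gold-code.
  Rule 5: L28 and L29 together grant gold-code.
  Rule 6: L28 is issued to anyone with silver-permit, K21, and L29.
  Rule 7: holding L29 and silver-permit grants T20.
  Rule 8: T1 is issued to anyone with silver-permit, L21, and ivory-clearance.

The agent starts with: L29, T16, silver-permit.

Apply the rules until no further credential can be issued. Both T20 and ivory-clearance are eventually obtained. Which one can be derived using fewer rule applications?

T20

T20: Holding L29 and silver-permit grants T20 (Rule 7). [1 rule application]
ivory-clearance: Holding L29 and silver-permit grants T20 (Rule 7). Holding T20 grants K21 (Rule 1). Holding silver-permit, K21, and L29 grants L28 (Rule 6). Holding K21 and L28 grants ivory-clearance (Rule 3). [4 rule applications]
T20 needs fewer.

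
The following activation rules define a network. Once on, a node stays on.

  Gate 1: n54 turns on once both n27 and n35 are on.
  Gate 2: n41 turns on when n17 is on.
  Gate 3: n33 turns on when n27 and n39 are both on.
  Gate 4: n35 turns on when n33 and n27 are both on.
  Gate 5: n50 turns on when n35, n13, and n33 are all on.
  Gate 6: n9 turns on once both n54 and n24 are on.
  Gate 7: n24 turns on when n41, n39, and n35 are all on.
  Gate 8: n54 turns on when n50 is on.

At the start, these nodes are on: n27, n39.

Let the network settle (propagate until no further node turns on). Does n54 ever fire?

Yes

n27 and n39 are on, so n33 turns on (Gate 3).
Gate 4: n33 and n27 on → n35 on.
n27 and n35 are on, so n54 turns on (Gate 1).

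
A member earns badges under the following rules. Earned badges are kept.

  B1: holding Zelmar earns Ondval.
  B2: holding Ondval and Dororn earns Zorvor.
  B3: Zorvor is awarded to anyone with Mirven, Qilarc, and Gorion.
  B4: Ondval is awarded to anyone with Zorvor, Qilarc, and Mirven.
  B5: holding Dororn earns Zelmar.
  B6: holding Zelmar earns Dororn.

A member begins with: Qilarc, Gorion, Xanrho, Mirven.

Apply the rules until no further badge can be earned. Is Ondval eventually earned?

Yes

With Mirven, Qilarc, and Gorion, Zorvor is earned (B3).
With Zorvor, Qilarc, and Mirven, Ondval is earned (B4).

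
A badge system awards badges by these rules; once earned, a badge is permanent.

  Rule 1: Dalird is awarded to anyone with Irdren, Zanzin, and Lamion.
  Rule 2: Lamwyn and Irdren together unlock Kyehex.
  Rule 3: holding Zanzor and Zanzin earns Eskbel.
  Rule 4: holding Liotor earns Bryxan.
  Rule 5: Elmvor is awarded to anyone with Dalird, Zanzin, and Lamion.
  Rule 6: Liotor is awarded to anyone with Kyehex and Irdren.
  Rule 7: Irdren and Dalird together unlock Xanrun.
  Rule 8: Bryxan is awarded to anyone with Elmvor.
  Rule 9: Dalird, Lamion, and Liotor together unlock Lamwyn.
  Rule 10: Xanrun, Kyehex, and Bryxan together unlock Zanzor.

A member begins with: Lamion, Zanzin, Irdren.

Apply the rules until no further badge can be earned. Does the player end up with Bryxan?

Yes

With Irdren, Zanzin, and Lamion, Dalird is earned (Rule 1).
With Dalird, Zanzin, and Lamion, Elmvor is earned (Rule 5).
With Elmvor, Bryxan is earned (Rule 8).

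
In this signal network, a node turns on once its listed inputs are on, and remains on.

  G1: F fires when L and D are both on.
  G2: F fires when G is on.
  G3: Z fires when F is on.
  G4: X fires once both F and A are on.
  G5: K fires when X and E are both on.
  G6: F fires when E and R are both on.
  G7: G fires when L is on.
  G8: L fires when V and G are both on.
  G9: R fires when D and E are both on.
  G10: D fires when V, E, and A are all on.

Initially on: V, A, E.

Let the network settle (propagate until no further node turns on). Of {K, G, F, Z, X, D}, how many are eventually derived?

5

V, E, and A are on, so D fires (G10).
G9: D and E on → R on.
E and R are on, so F fires (G6).
F is on, so Z fires (G3).
G4: F and A on → X on.
X and E are on, so K fires (G5).
K: reached.
G would need L (G7), but L never turns on.
F: reached.
Z: reached.
X: reached.
D: reached.
Reached: K, F, Z, X, and D — 5 of the 6.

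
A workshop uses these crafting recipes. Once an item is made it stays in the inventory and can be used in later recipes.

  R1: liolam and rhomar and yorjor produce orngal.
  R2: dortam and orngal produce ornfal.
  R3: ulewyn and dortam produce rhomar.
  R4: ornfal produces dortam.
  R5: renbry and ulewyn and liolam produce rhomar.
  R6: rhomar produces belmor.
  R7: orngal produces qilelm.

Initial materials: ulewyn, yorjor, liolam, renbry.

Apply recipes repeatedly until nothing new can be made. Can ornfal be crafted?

ornfal would need dortam and orngal (R2), but dortam is never obtained.

No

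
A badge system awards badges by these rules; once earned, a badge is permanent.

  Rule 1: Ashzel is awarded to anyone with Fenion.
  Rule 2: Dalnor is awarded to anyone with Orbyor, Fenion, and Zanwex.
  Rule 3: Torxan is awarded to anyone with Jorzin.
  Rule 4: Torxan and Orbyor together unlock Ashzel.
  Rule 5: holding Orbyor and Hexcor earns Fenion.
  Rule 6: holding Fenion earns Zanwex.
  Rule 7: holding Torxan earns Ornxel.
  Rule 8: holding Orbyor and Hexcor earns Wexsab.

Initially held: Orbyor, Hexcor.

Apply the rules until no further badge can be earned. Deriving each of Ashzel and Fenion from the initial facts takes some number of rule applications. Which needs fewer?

Fenion

Fenion: With Orbyor and Hexcor, Fenion is earned (Rule 5). [1 rule application]
Ashzel: With Orbyor and Hexcor, Fenion is earned (Rule 5). With Fenion, Ashzel is earned (Rule 1). [2 rule applications]
Fenion needs fewer.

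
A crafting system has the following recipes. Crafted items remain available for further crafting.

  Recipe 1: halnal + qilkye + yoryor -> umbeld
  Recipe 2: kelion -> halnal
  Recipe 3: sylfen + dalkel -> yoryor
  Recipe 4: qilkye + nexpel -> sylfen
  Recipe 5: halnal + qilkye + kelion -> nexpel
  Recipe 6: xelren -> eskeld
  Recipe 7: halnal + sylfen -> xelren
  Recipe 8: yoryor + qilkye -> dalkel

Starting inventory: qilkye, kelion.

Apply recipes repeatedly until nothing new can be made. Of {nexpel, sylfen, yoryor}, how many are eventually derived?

Using Recipe 2, kelion makes halnal.
Using Recipe 5, halnal, qilkye, and kelion make nexpel.
Using Recipe 4, qilkye and nexpel make sylfen.
nexpel: reached.
sylfen: reached.
yoryor would need sylfen and dalkel (Recipe 3), but dalkel is never obtained.
Reached: nexpel and sylfen — 2 of the 3.

2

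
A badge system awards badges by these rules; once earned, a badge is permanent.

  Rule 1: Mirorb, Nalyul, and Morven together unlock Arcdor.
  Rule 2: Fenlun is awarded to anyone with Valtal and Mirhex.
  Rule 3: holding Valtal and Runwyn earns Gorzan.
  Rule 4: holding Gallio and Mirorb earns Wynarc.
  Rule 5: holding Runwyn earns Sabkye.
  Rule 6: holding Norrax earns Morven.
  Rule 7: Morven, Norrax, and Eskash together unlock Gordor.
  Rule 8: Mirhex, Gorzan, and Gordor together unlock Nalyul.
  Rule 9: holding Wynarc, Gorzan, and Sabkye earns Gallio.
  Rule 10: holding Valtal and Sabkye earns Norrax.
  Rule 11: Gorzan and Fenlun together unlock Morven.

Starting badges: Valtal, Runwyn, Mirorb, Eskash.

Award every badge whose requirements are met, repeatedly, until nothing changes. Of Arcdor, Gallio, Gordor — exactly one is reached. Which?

Gordor

With Runwyn, Sabkye is earned (Rule 5).
With Valtal and Sabkye, Norrax is earned (Rule 10).
With Norrax, Morven is earned (Rule 6).
With Morven, Norrax, and Eskash, Gordor is earned (Rule 7).
Gallio would need Wynarc, Gorzan, and Sabkye (Rule 9), but Wynarc is never earned. Arcdor would need Mirorb, Nalyul, and Morven (Rule 1), but Nalyul is never earned.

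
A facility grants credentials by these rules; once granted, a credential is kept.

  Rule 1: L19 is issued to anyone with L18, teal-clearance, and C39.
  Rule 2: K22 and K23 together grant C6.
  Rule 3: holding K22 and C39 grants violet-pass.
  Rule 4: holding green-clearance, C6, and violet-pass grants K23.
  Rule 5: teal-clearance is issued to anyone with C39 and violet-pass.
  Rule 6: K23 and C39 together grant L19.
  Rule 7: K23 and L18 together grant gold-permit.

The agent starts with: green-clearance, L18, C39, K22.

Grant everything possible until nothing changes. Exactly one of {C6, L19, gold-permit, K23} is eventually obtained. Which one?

Holding K22 and C39 grants violet-pass (Rule 3).
Holding C39 and violet-pass grants teal-clearance (Rule 5).
Holding L18, teal-clearance, and C39 grants L19 (Rule 1).
C6 would need K22 and K23 (Rule 2), but K23 is never granted. K23 would need green-clearance, C6, and violet-pass (Rule 4), but C6 is never granted. gold-permit would need K23 and L18 (Rule 7), but K23 is never granted.

L19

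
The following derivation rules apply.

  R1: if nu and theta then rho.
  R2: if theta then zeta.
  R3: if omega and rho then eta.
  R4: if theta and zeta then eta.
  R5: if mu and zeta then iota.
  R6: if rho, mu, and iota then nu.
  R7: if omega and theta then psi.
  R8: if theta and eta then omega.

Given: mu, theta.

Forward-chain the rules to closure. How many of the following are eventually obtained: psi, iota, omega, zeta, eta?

5

theta holds, so zeta follows (R2).
mu and zeta hold, so iota follows (R5).
From theta and zeta, R4 gives eta.
From theta and eta, R8 gives omega.
omega and theta hold, so psi follows (R7).
psi: reached.
iota: reached.
omega: reached.
zeta: reached.
eta: reached.
All 5 are reached.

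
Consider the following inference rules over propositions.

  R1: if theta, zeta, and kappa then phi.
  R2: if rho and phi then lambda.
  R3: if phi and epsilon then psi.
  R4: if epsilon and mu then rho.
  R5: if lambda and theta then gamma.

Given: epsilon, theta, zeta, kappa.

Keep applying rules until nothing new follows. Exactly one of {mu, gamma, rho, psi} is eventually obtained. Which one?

psi

From theta, zeta, and kappa, R1 gives phi.
From phi and epsilon, R3 gives psi.
No rule produces mu, and it is not given. rho would need epsilon and mu (R4), but mu is never established. gamma would need lambda and theta (R5), but lambda is never established.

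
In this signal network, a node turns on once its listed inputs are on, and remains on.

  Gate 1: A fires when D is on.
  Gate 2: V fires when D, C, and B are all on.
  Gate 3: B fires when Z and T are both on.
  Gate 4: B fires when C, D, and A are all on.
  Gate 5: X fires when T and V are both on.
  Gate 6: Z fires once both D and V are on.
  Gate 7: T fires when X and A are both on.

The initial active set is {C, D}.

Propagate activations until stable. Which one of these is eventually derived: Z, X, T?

D is on, so A fires (Gate 1).
Gate 4: C, D, and A on → B on.
Gate 2: D, C, and B on → V on.
D and V are on, so Z fires (Gate 6).
X would need T and V (Gate 5), but T never turns on. T would need X and A (Gate 7), but X never turns on.

Z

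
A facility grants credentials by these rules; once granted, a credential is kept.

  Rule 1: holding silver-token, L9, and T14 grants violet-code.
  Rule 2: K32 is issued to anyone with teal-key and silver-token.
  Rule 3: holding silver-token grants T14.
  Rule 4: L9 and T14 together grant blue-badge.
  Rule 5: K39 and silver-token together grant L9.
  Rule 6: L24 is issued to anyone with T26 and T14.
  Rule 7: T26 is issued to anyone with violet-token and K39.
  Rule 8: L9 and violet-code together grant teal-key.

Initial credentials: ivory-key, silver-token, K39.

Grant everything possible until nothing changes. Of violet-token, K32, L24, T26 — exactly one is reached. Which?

Holding K39 and silver-token grants L9 (Rule 5).
Holding silver-token grants T14 (Rule 3).
Holding silver-token, L9, and T14 grants violet-code (Rule 1).
Holding L9 and violet-code grants teal-key (Rule 8).
Holding teal-key and silver-token grants K32 (Rule 2).
No rule produces violet-token, and it is not given. T26 would need violet-token and K39 (Rule 7), but violet-token is never granted. L24 would need T26 and T14 (Rule 6), but T26 is never granted.

K32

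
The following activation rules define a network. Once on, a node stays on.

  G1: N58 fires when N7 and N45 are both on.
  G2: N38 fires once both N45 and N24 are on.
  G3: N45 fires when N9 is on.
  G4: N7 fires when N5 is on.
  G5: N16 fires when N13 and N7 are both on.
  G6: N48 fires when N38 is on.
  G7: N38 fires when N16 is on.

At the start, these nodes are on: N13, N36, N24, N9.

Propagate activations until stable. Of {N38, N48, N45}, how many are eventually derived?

3

G3: N9 on → N45 on.
N45 and N24 are on, so N38 fires (G2).
N38 is on, so N48 fires (G6).
N38: reached.
N48: reached.
N45: reached.
All 3 are reached.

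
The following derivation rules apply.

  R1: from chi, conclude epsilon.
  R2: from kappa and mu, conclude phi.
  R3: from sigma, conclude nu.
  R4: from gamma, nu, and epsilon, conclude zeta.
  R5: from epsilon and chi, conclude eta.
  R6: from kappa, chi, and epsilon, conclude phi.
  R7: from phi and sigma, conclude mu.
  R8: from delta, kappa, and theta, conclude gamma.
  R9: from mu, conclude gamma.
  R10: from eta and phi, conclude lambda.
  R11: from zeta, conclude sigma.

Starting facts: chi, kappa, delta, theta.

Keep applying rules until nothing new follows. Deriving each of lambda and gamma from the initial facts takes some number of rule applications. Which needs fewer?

gamma

gamma: delta, kappa, and theta hold, so gamma follows (R8). [1 rule application]
lambda: From chi, R1 gives epsilon. epsilon and chi hold, so eta follows (R5). kappa, chi, and epsilon hold, so phi follows (R6). eta and phi hold, so lambda follows (R10). [4 rule applications]
gamma needs fewer.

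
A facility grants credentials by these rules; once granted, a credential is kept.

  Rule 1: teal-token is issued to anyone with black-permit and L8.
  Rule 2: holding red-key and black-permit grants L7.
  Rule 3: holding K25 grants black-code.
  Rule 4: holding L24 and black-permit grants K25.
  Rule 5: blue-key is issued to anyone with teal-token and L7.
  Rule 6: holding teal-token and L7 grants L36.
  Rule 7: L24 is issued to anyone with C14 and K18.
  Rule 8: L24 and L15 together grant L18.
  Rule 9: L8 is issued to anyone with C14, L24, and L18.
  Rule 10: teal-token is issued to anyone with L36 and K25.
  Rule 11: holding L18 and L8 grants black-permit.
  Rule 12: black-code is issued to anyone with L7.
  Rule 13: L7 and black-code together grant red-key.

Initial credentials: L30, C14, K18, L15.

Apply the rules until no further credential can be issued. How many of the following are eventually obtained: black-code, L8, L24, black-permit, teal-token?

5

Holding C14 and K18 grants L24 (Rule 7).
Holding L24 and L15 grants L18 (Rule 8).
Holding C14, L24, and L18 grants L8 (Rule 9).
Holding L18 and L8 grants black-permit (Rule 11).
Holding black-permit and L8 grants teal-token (Rule 1).
Holding L24 and black-permit grants K25 (Rule 4).
Holding K25 grants black-code (Rule 3).
black-code: reached.
L8: reached.
L24: reached.
black-permit: reached.
teal-token: reached.
All 5 are reached.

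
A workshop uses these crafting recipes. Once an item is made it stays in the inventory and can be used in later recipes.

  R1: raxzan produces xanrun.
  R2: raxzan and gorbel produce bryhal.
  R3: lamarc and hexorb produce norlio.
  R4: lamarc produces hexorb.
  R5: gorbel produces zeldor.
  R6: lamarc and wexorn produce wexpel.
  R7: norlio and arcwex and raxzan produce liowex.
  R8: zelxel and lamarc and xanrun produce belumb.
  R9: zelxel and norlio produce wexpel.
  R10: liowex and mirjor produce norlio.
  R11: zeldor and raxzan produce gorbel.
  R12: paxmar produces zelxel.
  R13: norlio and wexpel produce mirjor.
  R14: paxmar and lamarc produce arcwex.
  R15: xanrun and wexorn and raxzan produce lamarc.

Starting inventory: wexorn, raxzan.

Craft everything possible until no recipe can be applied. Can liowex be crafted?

No

liowex would need norlio, arcwex, and raxzan (R7), but arcwex is never obtained.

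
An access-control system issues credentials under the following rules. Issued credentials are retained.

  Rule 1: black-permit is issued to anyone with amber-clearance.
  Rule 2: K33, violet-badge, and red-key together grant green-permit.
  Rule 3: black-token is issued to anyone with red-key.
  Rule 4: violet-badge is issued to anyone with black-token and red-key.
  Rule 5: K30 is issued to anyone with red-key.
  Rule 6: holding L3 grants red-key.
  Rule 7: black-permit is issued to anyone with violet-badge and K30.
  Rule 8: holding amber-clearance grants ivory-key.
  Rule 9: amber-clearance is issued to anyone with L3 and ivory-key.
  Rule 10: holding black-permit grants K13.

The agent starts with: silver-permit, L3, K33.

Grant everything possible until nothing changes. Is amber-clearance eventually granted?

amber-clearance would need L3 and ivory-key (Rule 9), but ivory-key is never granted.

No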